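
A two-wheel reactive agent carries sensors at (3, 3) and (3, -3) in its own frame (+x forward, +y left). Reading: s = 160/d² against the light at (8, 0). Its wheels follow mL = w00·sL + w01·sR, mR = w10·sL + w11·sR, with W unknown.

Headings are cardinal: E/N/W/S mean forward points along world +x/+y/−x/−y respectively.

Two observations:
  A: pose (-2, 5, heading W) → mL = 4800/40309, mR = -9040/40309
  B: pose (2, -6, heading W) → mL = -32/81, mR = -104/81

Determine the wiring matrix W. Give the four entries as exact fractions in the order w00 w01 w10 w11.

1/2 -1/2 1/2 -1

obs A: pose=(-2,5,W) → sL=160/173, sR=160/233, mL=4800/40309, mR=-9040/40309
obs B: pose=(2,-6,W) → sL=80/81, sR=16/9, mL=-32/81, mR=-104/81
sensor matrix S = [[160/173, 160/233], [80/81, 16/9]]; det S = 3153920/3265029
solve [mL_A; mL_B] = S·[w00; w01] and [mR_A; mR_B] = S·[w10; w11]:
  w00 = 1/2, w01 = -1/2, w10 = 1/2, w11 = -1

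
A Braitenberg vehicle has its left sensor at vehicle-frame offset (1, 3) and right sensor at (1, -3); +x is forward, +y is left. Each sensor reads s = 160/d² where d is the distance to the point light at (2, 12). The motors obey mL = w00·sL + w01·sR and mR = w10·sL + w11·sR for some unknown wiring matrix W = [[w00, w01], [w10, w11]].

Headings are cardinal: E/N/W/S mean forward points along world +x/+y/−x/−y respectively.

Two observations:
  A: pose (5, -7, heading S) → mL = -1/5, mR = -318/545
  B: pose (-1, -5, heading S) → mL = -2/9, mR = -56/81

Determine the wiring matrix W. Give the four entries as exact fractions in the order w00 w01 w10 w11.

0 -1/2 -1/2 -1

obs A: pose=(5,-7,S) → sL=40/109, sR=2/5, mL=-1/5, mR=-318/545
obs B: pose=(-1,-5,S) → sL=40/81, sR=4/9, mL=-2/9, mR=-56/81
sensor matrix S = [[40/109, 2/5], [40/81, 4/9]]; det S = -304/8829
solve [mL_A; mL_B] = S·[w00; w01] and [mR_A; mR_B] = S·[w10; w11]:
  w00 = 0, w01 = -1/2, w10 = -1/2, w11 = -1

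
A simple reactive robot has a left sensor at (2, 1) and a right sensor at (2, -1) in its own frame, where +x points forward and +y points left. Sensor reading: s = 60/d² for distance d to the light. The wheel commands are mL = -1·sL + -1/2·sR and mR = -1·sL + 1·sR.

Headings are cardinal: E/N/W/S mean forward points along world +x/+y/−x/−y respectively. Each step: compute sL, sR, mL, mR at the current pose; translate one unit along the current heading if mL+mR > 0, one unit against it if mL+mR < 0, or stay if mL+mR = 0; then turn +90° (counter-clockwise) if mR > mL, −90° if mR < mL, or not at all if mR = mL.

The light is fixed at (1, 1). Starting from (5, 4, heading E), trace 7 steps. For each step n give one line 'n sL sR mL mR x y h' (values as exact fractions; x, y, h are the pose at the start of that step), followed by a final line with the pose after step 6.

0 15/13 3/2 -99/52 9/26 5 4 E
1 60/29 60/41 -3330/1189 -720/1189 4 4 N
2 30 6 -33 -24 4 3 W
3 12/5 20/3 -86/15 64/15 5 3 S
4 15/13 3/2 -99/52 9/26 5 4 E
5 60/29 60/41 -3330/1189 -720/1189 4 4 N
6 30 6 -33 -24 4 3 W
final 5 3 S

n=0: pose=(5,4,E); sL=15/13, sR=3/2; mL=-99/52, mR=9/26; mL+mR=-81/52 → advance -1; mR−mL=9/4 → turn +1·90°
n=1: pose=(4,4,N); sL=60/29, sR=60/41; mL=-3330/1189, mR=-720/1189; mL+mR=-4050/1189 → advance -1; mR−mL=90/41 → turn +1·90°
n=2: pose=(4,3,W); sL=30, sR=6; mL=-33, mR=-24; mL+mR=-57 → advance -1; mR−mL=9 → turn +1·90°
n=3: pose=(5,3,S); sL=12/5, sR=20/3; mL=-86/15, mR=64/15; mL+mR=-22/15 → advance -1; mR−mL=10 → turn +1·90°
n=4: pose=(5,4,E); sL=15/13, sR=3/2; mL=-99/52, mR=9/26; mL+mR=-81/52 → advance -1; mR−mL=9/4 → turn +1·90°
n=5: pose=(4,4,N); sL=60/29, sR=60/41; mL=-3330/1189, mR=-720/1189; mL+mR=-4050/1189 → advance -1; mR−mL=90/41 → turn +1·90°
n=6: pose=(4,3,W); sL=30, sR=6; mL=-33, mR=-24; mL+mR=-57 → advance -1; mR−mL=9 → turn +1·90°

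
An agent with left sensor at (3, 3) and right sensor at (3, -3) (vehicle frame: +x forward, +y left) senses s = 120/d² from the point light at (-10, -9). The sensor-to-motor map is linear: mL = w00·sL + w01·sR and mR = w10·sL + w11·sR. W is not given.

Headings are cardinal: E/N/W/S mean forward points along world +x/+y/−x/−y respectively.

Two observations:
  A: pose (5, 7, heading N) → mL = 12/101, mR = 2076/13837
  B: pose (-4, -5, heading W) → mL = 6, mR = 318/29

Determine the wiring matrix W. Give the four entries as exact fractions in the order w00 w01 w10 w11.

1/2 0 1 -1/2

obs A: pose=(5,7,N) → sL=24/101, sR=24/137, mL=12/101, mR=2076/13837
obs B: pose=(-4,-5,W) → sL=12, sR=60/29, mL=6, mR=318/29
sensor matrix S = [[24/101, 24/137], [12, 60/29]]; det S = -646272/401273
solve [mL_A; mL_B] = S·[w00; w01] and [mR_A; mR_B] = S·[w10; w11]:
  w00 = 1/2, w01 = 0, w10 = 1, w11 = -1/2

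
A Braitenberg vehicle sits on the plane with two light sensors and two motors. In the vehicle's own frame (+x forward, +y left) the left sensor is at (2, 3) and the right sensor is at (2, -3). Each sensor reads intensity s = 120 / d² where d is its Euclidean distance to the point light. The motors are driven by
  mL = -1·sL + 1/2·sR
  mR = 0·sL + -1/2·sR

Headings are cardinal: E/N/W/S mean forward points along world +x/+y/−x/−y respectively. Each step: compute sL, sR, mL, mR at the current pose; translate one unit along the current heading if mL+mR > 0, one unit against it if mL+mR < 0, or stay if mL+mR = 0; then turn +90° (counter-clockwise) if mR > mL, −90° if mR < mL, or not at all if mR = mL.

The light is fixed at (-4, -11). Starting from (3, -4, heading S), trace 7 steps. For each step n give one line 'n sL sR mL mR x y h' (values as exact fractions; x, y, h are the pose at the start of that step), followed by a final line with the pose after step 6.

0 24/25 120/41 516/1025 -60/41 3 -4 S
1 12/5 60/73 -726/365 -30/73 3 -3 W
2 120/157 120/61 2100/9577 -60/61 4 -3 S
3 5/3 2/3 -4/3 -1/3 4 -2 W
4 120/193 24/17 276/3281 -12/17 5 -2 S
5 60/49 60/109 -5070/5341 -30/109 5 -1 W
6 120/233 120/113 420/26329 -60/113 6 -1 S
final 6 0 W

n=0: pose=(3,-4,S); sL=24/25, sR=120/41; mL=516/1025, mR=-60/41; mL+mR=-24/25 → advance -1; mR−mL=-2016/1025 → turn -1·90°
n=1: pose=(3,-3,W); sL=12/5, sR=60/73; mL=-726/365, mR=-30/73; mL+mR=-12/5 → advance -1; mR−mL=576/365 → turn +1·90°
n=2: pose=(4,-3,S); sL=120/157, sR=120/61; mL=2100/9577, mR=-60/61; mL+mR=-120/157 → advance -1; mR−mL=-11520/9577 → turn -1·90°
n=3: pose=(4,-2,W); sL=5/3, sR=2/3; mL=-4/3, mR=-1/3; mL+mR=-5/3 → advance -1; mR−mL=1 → turn +1·90°
n=4: pose=(5,-2,S); sL=120/193, sR=24/17; mL=276/3281, mR=-12/17; mL+mR=-120/193 → advance -1; mR−mL=-2592/3281 → turn -1·90°
n=5: pose=(5,-1,W); sL=60/49, sR=60/109; mL=-5070/5341, mR=-30/109; mL+mR=-60/49 → advance -1; mR−mL=3600/5341 → turn +1·90°
n=6: pose=(6,-1,S); sL=120/233, sR=120/113; mL=420/26329, mR=-60/113; mL+mR=-120/233 → advance -1; mR−mL=-14400/26329 → turn -1·90°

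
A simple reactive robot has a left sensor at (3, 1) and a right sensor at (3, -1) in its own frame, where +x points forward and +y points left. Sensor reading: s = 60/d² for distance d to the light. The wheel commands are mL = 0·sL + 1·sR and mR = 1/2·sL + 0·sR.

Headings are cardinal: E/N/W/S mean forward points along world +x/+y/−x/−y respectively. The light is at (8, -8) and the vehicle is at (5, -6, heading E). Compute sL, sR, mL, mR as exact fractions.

left sensor world pos  = (8, -5); dL² = 9
right sensor world pos = (8, -7); dR² = 1
sL = 60/9 = 20/3
sR = 60/1 = 60
mL = 0·sL + 1·sR = 60
mR = 1/2·sL + 0·sR = 10/3

20/3 60 60 10/3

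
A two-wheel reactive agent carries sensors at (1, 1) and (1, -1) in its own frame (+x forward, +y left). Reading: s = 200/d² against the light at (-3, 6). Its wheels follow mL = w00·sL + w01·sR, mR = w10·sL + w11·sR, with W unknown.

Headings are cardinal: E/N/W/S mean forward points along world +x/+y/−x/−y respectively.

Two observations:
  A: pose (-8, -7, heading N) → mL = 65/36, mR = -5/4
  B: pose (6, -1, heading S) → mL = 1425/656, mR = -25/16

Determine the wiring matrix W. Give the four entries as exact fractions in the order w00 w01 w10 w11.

1/2 1 0 -1

obs A: pose=(-8,-7,N) → sL=10/9, sR=5/4, mL=65/36, mR=-5/4
obs B: pose=(6,-1,S) → sL=50/41, sR=25/16, mL=1425/656, mR=-25/16
sensor matrix S = [[10/9, 5/4], [50/41, 25/16]]; det S = 625/2952
solve [mL_A; mL_B] = S·[w00; w01] and [mR_A; mR_B] = S·[w10; w11]:
  w00 = 1/2, w01 = 1, w10 = 0, w11 = -1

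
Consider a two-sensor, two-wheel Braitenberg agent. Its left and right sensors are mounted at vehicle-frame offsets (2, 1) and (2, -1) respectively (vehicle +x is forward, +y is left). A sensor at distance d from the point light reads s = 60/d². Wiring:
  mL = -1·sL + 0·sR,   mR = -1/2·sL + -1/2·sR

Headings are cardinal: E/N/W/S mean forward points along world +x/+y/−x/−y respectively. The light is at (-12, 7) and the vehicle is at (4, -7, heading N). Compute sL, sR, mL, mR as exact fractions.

left sensor world pos  = (3, -5); dL² = 369
right sensor world pos = (5, -5); dR² = 433
sL = 60/369 = 20/123
sR = 60/433 = 60/433
mL = -1·sL + 0·sR = -20/123
mR = -1/2·sL + -1/2·sR = -8020/53259

20/123 60/433 -20/123 -8020/53259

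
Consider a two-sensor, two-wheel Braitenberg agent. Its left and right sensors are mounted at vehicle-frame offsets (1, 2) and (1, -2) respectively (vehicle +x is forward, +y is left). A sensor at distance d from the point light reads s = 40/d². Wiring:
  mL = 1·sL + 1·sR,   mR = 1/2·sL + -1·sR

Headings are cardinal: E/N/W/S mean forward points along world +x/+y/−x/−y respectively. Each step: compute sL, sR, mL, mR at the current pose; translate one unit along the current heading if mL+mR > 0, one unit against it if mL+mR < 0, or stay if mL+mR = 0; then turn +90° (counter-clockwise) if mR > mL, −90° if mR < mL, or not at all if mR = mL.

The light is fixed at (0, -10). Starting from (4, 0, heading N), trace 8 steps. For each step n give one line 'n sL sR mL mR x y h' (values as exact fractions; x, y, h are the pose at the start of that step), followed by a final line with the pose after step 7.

0 8/25 40/157 2256/3925 -372/3925 4 0 N
1 20/97 20/53 3000/5141 -1410/5141 4 1 E
2 40/149 40/109 10320/16241 -3780/16241 5 1 S
3 1/2 1/4 3/4 0 5 0 W
4 8/25 40/157 2256/3925 -372/3925 4 0 N
5 20/97 20/53 3000/5141 -1410/5141 4 1 E
6 40/149 40/109 10320/16241 -3780/16241 5 1 S
7 1/2 1/4 3/4 0 5 0 W
final 4 0 N

n=0: pose=(4,0,N); sL=8/25, sR=40/157; mL=2256/3925, mR=-372/3925; mL+mR=12/25 → advance +1; mR−mL=-2628/3925 → turn -1·90°
n=1: pose=(4,1,E); sL=20/97, sR=20/53; mL=3000/5141, mR=-1410/5141; mL+mR=30/97 → advance +1; mR−mL=-4410/5141 → turn -1·90°
n=2: pose=(5,1,S); sL=40/149, sR=40/109; mL=10320/16241, mR=-3780/16241; mL+mR=60/149 → advance +1; mR−mL=-14100/16241 → turn -1·90°
n=3: pose=(5,0,W); sL=1/2, sR=1/4; mL=3/4, mR=0; mL+mR=3/4 → advance +1; mR−mL=-3/4 → turn -1·90°
n=4: pose=(4,0,N); sL=8/25, sR=40/157; mL=2256/3925, mR=-372/3925; mL+mR=12/25 → advance +1; mR−mL=-2628/3925 → turn -1·90°
n=5: pose=(4,1,E); sL=20/97, sR=20/53; mL=3000/5141, mR=-1410/5141; mL+mR=30/97 → advance +1; mR−mL=-4410/5141 → turn -1·90°
n=6: pose=(5,1,S); sL=40/149, sR=40/109; mL=10320/16241, mR=-3780/16241; mL+mR=60/149 → advance +1; mR−mL=-14100/16241 → turn -1·90°
n=7: pose=(5,0,W); sL=1/2, sR=1/4; mL=3/4, mR=0; mL+mR=3/4 → advance +1; mR−mL=-3/4 → turn -1·90°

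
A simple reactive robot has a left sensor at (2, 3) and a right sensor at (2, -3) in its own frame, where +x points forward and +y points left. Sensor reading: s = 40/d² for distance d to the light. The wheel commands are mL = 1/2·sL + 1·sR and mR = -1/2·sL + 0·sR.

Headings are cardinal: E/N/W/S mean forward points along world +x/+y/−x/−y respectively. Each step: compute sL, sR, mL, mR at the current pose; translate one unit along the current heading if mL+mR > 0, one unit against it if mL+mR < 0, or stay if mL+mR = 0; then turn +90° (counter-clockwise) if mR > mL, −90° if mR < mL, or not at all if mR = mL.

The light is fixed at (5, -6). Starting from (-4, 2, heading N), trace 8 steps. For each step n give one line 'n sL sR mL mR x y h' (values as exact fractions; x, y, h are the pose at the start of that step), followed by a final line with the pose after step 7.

0 10/61 5/17 390/1037 -5/61 -4 2 N
1 40/193 8/17 1884/3281 -20/193 -4 3 E
2 20/37 4/17 318/629 -10/37 -3 3 S
3 8/25 40/221 1884/5525 -4/25 -3 2 W
4 10/61 5/17 390/1037 -5/61 -4 2 N
5 40/193 8/17 1884/3281 -20/193 -4 3 E
6 20/37 4/17 318/629 -10/37 -3 3 S
7 8/25 40/221 1884/5525 -4/25 -3 2 W
final -4 2 N

n=0: pose=(-4,2,N); sL=10/61, sR=5/17; mL=390/1037, mR=-5/61; mL+mR=5/17 → advance +1; mR−mL=-475/1037 → turn -1·90°
n=1: pose=(-4,3,E); sL=40/193, sR=8/17; mL=1884/3281, mR=-20/193; mL+mR=8/17 → advance +1; mR−mL=-2224/3281 → turn -1·90°
n=2: pose=(-3,3,S); sL=20/37, sR=4/17; mL=318/629, mR=-10/37; mL+mR=4/17 → advance +1; mR−mL=-488/629 → turn -1·90°
n=3: pose=(-3,2,W); sL=8/25, sR=40/221; mL=1884/5525, mR=-4/25; mL+mR=40/221 → advance +1; mR−mL=-2768/5525 → turn -1·90°
n=4: pose=(-4,2,N); sL=10/61, sR=5/17; mL=390/1037, mR=-5/61; mL+mR=5/17 → advance +1; mR−mL=-475/1037 → turn -1·90°
n=5: pose=(-4,3,E); sL=40/193, sR=8/17; mL=1884/3281, mR=-20/193; mL+mR=8/17 → advance +1; mR−mL=-2224/3281 → turn -1·90°
n=6: pose=(-3,3,S); sL=20/37, sR=4/17; mL=318/629, mR=-10/37; mL+mR=4/17 → advance +1; mR−mL=-488/629 → turn -1·90°
n=7: pose=(-3,2,W); sL=8/25, sR=40/221; mL=1884/5525, mR=-4/25; mL+mR=40/221 → advance +1; mR−mL=-2768/5525 → turn -1·90°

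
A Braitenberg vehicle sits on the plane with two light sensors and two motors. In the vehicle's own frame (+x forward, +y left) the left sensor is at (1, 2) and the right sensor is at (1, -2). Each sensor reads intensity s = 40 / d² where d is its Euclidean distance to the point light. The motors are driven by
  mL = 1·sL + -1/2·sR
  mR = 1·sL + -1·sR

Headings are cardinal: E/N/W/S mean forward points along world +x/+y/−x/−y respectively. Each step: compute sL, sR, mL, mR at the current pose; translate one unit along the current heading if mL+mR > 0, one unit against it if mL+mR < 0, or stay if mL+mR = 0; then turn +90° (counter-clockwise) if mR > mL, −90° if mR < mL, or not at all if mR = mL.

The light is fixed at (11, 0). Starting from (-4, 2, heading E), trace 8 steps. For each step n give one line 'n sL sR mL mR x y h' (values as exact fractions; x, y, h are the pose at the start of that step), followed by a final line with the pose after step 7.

0 10/53 10/49 225/2597 -40/2597 -4 2 E
1 8/29 40/257 1476/7453 896/7453 -3 2 S
2 20/113 20/117 1210/13221 80/13221 -3 1 W
3 40/293 40/173 1060/50689 -4800/50689 -4 1 N
4 1/5 1/5 1/10 0 -4 0 E
5 8/29 40/257 1476/7453 896/7453 -3 0 S
6 20/117 20/113 1090/13221 -80/13221 -3 -1 W
7 40/289 40/169 980/48841 -4800/48841 -4 -1 N
final -4 -2 E

n=0: pose=(-4,2,E); sL=10/53, sR=10/49; mL=225/2597, mR=-40/2597; mL+mR=185/2597 → advance +1; mR−mL=-5/49 → turn -1·90°
n=1: pose=(-3,2,S); sL=8/29, sR=40/257; mL=1476/7453, mR=896/7453; mL+mR=2372/7453 → advance +1; mR−mL=-20/257 → turn -1·90°
n=2: pose=(-3,1,W); sL=20/113, sR=20/117; mL=1210/13221, mR=80/13221; mL+mR=430/4407 → advance +1; mR−mL=-10/117 → turn -1·90°
n=3: pose=(-4,1,N); sL=40/293, sR=40/173; mL=1060/50689, mR=-4800/50689; mL+mR=-3740/50689 → advance -1; mR−mL=-20/173 → turn -1·90°
n=4: pose=(-4,0,E); sL=1/5, sR=1/5; mL=1/10, mR=0; mL+mR=1/10 → advance +1; mR−mL=-1/10 → turn -1·90°
n=5: pose=(-3,0,S); sL=8/29, sR=40/257; mL=1476/7453, mR=896/7453; mL+mR=2372/7453 → advance +1; mR−mL=-20/257 → turn -1·90°
n=6: pose=(-3,-1,W); sL=20/117, sR=20/113; mL=1090/13221, mR=-80/13221; mL+mR=1010/13221 → advance +1; mR−mL=-10/113 → turn -1·90°
n=7: pose=(-4,-1,N); sL=40/289, sR=40/169; mL=980/48841, mR=-4800/48841; mL+mR=-3820/48841 → advance -1; mR−mL=-20/169 → turn -1·90°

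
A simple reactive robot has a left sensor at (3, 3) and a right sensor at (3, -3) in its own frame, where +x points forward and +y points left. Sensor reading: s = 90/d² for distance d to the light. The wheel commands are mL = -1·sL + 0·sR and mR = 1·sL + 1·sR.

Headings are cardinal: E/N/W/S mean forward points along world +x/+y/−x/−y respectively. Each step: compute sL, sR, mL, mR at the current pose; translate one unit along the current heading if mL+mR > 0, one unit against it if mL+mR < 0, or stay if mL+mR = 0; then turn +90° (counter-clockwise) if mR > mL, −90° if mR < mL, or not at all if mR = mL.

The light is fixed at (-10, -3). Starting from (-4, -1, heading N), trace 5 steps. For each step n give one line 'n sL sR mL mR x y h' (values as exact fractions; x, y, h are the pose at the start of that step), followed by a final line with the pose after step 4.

0 45/17 45/53 -45/17 3150/901 -4 -1 N
1 10 2 -10 12 -4 0 W
2 45/32 45/2 -45/32 765/32 -5 0 S
3 90/89 18/13 -90/89 2772/1157 -5 -1 E
4 45/17 45/53 -45/17 3150/901 -4 -1 N
final -4 0 W

n=0: pose=(-4,-1,N); sL=45/17, sR=45/53; mL=-45/17, mR=3150/901; mL+mR=45/53 → advance +1; mR−mL=5535/901 → turn +1·90°
n=1: pose=(-4,0,W); sL=10, sR=2; mL=-10, mR=12; mL+mR=2 → advance +1; mR−mL=22 → turn +1·90°
n=2: pose=(-5,0,S); sL=45/32, sR=45/2; mL=-45/32, mR=765/32; mL+mR=45/2 → advance +1; mR−mL=405/16 → turn +1·90°
n=3: pose=(-5,-1,E); sL=90/89, sR=18/13; mL=-90/89, mR=2772/1157; mL+mR=18/13 → advance +1; mR−mL=3942/1157 → turn +1·90°
n=4: pose=(-4,-1,N); sL=45/17, sR=45/53; mL=-45/17, mR=3150/901; mL+mR=45/53 → advance +1; mR−mL=5535/901 → turn +1·90°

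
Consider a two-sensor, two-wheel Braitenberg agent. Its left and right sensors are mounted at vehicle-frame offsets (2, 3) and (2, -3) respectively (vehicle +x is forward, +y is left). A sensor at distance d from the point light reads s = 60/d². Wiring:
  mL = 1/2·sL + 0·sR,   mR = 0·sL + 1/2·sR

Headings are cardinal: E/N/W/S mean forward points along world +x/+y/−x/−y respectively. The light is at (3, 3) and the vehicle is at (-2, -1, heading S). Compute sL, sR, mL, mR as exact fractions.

left sensor world pos  = (1, -3); dL² = 40
right sensor world pos = (-5, -3); dR² = 100
sL = 60/40 = 3/2
sR = 60/100 = 3/5
mL = 1/2·sL + 0·sR = 3/4
mR = 0·sL + 1/2·sR = 3/10

3/2 3/5 3/4 3/10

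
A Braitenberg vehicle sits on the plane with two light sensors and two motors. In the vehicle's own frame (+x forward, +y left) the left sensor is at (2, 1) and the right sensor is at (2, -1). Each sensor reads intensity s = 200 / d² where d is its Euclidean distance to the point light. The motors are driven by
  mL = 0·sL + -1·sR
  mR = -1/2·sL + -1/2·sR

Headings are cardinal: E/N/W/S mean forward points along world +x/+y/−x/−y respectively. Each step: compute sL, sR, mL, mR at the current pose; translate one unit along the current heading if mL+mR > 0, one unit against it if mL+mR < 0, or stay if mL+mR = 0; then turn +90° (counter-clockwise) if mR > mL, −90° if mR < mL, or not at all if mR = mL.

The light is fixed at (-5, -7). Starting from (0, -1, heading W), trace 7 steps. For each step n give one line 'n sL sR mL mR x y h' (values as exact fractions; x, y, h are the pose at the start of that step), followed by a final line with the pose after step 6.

0 100/17 100/29 -100/29 -2300/493 0 -1 W
1 200/89 200/113 -200/113 -20200/10057 1 -1 N
2 2 5/2 -5/2 -9/4 1 -2 E
3 40/13 40/17 -40/17 -600/221 0 -2 N
4 100/37 100/29 -100/29 -3300/1073 0 -3 E
5 40/9 200/61 -200/61 -2120/549 -1 -3 N
6 50/13 5 -5 -115/26 -1 -4 E
final -2 -4 N

n=0: pose=(0,-1,W); sL=100/17, sR=100/29; mL=-100/29, mR=-2300/493; mL+mR=-4000/493 → advance -1; mR−mL=-600/493 → turn -1·90°
n=1: pose=(1,-1,N); sL=200/89, sR=200/113; mL=-200/113, mR=-20200/10057; mL+mR=-38000/10057 → advance -1; mR−mL=-2400/10057 → turn -1·90°
n=2: pose=(1,-2,E); sL=2, sR=5/2; mL=-5/2, mR=-9/4; mL+mR=-19/4 → advance -1; mR−mL=1/4 → turn +1·90°
n=3: pose=(0,-2,N); sL=40/13, sR=40/17; mL=-40/17, mR=-600/221; mL+mR=-1120/221 → advance -1; mR−mL=-80/221 → turn -1·90°
n=4: pose=(0,-3,E); sL=100/37, sR=100/29; mL=-100/29, mR=-3300/1073; mL+mR=-7000/1073 → advance -1; mR−mL=400/1073 → turn +1·90°
n=5: pose=(-1,-3,N); sL=40/9, sR=200/61; mL=-200/61, mR=-2120/549; mL+mR=-3920/549 → advance -1; mR−mL=-320/549 → turn -1·90°
n=6: pose=(-1,-4,E); sL=50/13, sR=5; mL=-5, mR=-115/26; mL+mR=-245/26 → advance -1; mR−mL=15/26 → turn +1·90°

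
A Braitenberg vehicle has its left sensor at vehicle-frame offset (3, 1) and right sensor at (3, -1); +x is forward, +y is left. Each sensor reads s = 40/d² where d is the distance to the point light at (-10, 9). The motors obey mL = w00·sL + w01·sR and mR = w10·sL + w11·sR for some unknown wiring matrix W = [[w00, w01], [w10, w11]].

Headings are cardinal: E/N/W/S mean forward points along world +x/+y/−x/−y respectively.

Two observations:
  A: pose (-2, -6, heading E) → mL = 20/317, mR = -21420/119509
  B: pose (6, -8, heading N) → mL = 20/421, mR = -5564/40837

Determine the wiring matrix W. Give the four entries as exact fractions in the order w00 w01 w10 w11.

1/2 0 -1 -1/2

obs A: pose=(-2,-6,E) → sL=40/317, sR=40/377, mL=20/317, mR=-21420/119509
obs B: pose=(6,-8,N) → sL=40/421, sR=8/97, mL=20/421, mR=-5564/40837
sensor matrix S = [[40/317, 40/377], [40/421, 8/97]]; det S = 1591040/4880389033
solve [mL_A; mL_B] = S·[w00; w01] and [mR_A; mR_B] = S·[w10; w11]:
  w00 = 1/2, w01 = 0, w10 = -1, w11 = -1/2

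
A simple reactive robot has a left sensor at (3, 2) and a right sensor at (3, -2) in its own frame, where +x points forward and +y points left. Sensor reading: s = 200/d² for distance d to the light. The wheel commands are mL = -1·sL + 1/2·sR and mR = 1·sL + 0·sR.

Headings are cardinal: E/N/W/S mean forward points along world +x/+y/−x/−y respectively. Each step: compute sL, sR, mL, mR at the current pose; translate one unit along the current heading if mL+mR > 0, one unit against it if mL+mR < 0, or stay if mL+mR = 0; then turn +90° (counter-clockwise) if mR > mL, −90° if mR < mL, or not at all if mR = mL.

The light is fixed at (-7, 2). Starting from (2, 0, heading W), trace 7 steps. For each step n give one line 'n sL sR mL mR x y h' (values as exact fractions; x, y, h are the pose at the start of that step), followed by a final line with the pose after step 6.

n=0: pose=(2,0,W); sL=50/13, sR=50/9; mL=-125/117, mR=50/13; mL+mR=25/9 → advance +1; mR−mL=575/117 → turn +1·90°
n=1: pose=(1,0,S); sL=8/5, sR=200/61; mL=12/305, mR=8/5; mL+mR=100/61 → advance +1; mR−mL=476/305 → turn +1·90°
n=2: pose=(1,-1,E); sL=100/61, sR=100/73; mL=-4250/4453, mR=100/61; mL+mR=50/73 → advance +1; mR−mL=11550/4453 → turn +1·90°
n=3: pose=(2,-1,N); sL=200/49, sR=200/121; mL=-19300/5929, mR=200/49; mL+mR=100/121 → advance +1; mR−mL=43500/5929 → turn +1·90°
n=4: pose=(2,0,W); sL=50/13, sR=50/9; mL=-125/117, mR=50/13; mL+mR=25/9 → advance +1; mR−mL=575/117 → turn +1·90°
n=5: pose=(1,0,S); sL=8/5, sR=200/61; mL=12/305, mR=8/5; mL+mR=100/61 → advance +1; mR−mL=476/305 → turn +1·90°
n=6: pose=(1,-1,E); sL=100/61, sR=100/73; mL=-4250/4453, mR=100/61; mL+mR=50/73 → advance +1; mR−mL=11550/4453 → turn +1·90°

0 50/13 50/9 -125/117 50/13 2 0 W
1 8/5 200/61 12/305 8/5 1 0 S
2 100/61 100/73 -4250/4453 100/61 1 -1 E
3 200/49 200/121 -19300/5929 200/49 2 -1 N
4 50/13 50/9 -125/117 50/13 2 0 W
5 8/5 200/61 12/305 8/5 1 0 S
6 100/61 100/73 -4250/4453 100/61 1 -1 E
final 2 -1 N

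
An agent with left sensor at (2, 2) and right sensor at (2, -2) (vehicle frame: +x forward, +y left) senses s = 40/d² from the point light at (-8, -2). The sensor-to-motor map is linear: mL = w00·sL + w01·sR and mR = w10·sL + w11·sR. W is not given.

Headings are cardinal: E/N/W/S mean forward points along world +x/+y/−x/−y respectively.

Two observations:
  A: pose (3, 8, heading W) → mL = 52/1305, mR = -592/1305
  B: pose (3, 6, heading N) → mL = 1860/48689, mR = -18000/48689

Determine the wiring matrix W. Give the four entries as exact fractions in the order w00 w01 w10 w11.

-1/2 1 -1 -1

obs A: pose=(3,8,W) → sL=8/29, sR=8/45, mL=52/1305, mR=-592/1305
obs B: pose=(3,6,N) → sL=40/181, sR=40/269, mL=1860/48689, mR=-18000/48689
sensor matrix S = [[8/29, 8/45], [40/181, 40/269]]; det S = 22016/12707829
solve [mL_A; mL_B] = S·[w00; w01] and [mR_A; mR_B] = S·[w10; w11]:
  w00 = -1/2, w01 = 1, w10 = -1, w11 = -1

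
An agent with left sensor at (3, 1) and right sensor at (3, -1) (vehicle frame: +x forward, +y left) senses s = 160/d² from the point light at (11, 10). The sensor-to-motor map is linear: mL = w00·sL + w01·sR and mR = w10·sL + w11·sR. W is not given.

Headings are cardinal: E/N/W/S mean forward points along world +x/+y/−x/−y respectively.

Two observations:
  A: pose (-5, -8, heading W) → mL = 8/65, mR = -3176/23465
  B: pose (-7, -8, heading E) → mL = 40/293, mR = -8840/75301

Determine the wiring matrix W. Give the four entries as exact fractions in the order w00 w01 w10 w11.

0 1/2 1/2 -1

obs A: pose=(-5,-8,W) → sL=80/361, sR=16/65, mL=8/65, mR=-3176/23465
obs B: pose=(-7,-8,E) → sL=80/257, sR=80/293, mL=40/293, mR=-8840/75301
sensor matrix S = [[80/361, 16/65], [80/257, 80/293]]; det S = -5695488/353387593
solve [mL_A; mL_B] = S·[w00; w01] and [mR_A; mR_B] = S·[w10; w11]:
  w00 = 0, w01 = 1/2, w10 = 1/2, w11 = -1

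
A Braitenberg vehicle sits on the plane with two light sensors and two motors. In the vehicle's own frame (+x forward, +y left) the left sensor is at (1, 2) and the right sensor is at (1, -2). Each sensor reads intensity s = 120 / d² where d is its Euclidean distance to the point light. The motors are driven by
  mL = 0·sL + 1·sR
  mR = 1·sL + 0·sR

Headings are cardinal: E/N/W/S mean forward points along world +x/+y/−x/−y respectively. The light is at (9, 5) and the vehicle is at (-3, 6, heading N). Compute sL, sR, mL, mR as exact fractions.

3/5 15/13 15/13 3/5

left sensor world pos  = (-5, 7); dL² = 200
right sensor world pos = (-1, 7); dR² = 104
sL = 120/200 = 3/5
sR = 120/104 = 15/13
mL = 0·sL + 1·sR = 15/13
mR = 1·sL + 0·sR = 3/5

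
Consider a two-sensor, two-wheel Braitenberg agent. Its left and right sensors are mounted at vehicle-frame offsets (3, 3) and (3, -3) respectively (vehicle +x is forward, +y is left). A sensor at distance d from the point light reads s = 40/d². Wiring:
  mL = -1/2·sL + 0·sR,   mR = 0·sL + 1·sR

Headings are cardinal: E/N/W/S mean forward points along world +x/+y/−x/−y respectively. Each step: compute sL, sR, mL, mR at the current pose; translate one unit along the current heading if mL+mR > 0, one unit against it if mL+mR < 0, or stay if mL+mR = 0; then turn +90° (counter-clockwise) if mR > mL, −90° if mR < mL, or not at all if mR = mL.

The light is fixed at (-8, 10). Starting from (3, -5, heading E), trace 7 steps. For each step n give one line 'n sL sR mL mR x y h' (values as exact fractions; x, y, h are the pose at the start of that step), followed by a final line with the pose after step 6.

n=0: pose=(3,-5,E); sL=2/17, sR=1/13; mL=-1/17, mR=1/13; mL+mR=4/221 → advance +1; mR−mL=30/221 → turn +1·90°
n=1: pose=(4,-5,N); sL=8/45, sR=40/369; mL=-4/45, mR=40/369; mL+mR=4/205 → advance +1; mR−mL=364/1845 → turn +1·90°
n=2: pose=(4,-4,W); sL=4/37, sR=20/101; mL=-2/37, mR=20/101; mL+mR=538/3737 → advance +1; mR−mL=942/3737 → turn +1·90°
n=3: pose=(3,-4,S); sL=8/97, sR=40/353; mL=-4/97, mR=40/353; mL+mR=2468/34241 → advance +1; mR−mL=5292/34241 → turn +1·90°
n=4: pose=(3,-5,E); sL=2/17, sR=1/13; mL=-1/17, mR=1/13; mL+mR=4/221 → advance +1; mR−mL=30/221 → turn +1·90°
n=5: pose=(4,-5,N); sL=8/45, sR=40/369; mL=-4/45, mR=40/369; mL+mR=4/205 → advance +1; mR−mL=364/1845 → turn +1·90°
n=6: pose=(4,-4,W); sL=4/37, sR=20/101; mL=-2/37, mR=20/101; mL+mR=538/3737 → advance +1; mR−mL=942/3737 → turn +1·90°

0 2/17 1/13 -1/17 1/13 3 -5 E
1 8/45 40/369 -4/45 40/369 4 -5 N
2 4/37 20/101 -2/37 20/101 4 -4 W
3 8/97 40/353 -4/97 40/353 3 -4 S
4 2/17 1/13 -1/17 1/13 3 -5 E
5 8/45 40/369 -4/45 40/369 4 -5 N
6 4/37 20/101 -2/37 20/101 4 -4 W
final 3 -4 S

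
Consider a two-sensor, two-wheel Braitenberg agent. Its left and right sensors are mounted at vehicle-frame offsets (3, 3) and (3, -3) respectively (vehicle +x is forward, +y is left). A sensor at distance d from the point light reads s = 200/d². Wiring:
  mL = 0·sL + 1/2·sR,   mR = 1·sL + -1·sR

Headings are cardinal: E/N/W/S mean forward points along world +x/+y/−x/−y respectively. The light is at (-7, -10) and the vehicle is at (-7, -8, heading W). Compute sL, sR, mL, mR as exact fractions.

20 100/17 50/17 240/17

left sensor world pos  = (-10, -11); dL² = 10
right sensor world pos = (-10, -5); dR² = 34
sL = 200/10 = 20
sR = 200/34 = 100/17
mL = 0·sL + 1/2·sR = 50/17
mR = 1·sL + -1·sR = 240/17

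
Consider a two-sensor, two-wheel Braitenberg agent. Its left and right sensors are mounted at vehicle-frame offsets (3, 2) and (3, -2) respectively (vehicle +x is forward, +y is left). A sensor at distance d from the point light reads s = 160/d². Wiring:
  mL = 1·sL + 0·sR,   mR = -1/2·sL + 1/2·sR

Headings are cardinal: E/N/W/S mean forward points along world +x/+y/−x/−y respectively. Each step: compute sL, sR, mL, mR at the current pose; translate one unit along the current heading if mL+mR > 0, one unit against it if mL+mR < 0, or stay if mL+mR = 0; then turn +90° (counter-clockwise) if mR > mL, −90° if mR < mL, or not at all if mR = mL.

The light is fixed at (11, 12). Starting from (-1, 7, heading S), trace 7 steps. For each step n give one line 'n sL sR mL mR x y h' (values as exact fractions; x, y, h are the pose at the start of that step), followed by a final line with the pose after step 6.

0 40/41 8/13 40/41 -96/533 -1 7 S
1 160/289 160/241 160/289 3840/69649 -1 6 W
2 80/117 16/13 80/117 32/117 -2 6 N
3 160/109 160/149 160/109 -3200/16241 -2 7 E
4 40/41 8/13 40/41 -96/533 -1 7 S
5 160/289 160/241 160/289 3840/69649 -1 6 W
6 80/117 16/13 80/117 32/117 -2 6 N
final -2 7 E

n=0: pose=(-1,7,S); sL=40/41, sR=8/13; mL=40/41, mR=-96/533; mL+mR=424/533 → advance +1; mR−mL=-616/533 → turn -1·90°
n=1: pose=(-1,6,W); sL=160/289, sR=160/241; mL=160/289, mR=3840/69649; mL+mR=42400/69649 → advance +1; mR−mL=-34720/69649 → turn -1·90°
n=2: pose=(-2,6,N); sL=80/117, sR=16/13; mL=80/117, mR=32/117; mL+mR=112/117 → advance +1; mR−mL=-16/39 → turn -1·90°
n=3: pose=(-2,7,E); sL=160/109, sR=160/149; mL=160/109, mR=-3200/16241; mL+mR=20640/16241 → advance +1; mR−mL=-27040/16241 → turn -1·90°
n=4: pose=(-1,7,S); sL=40/41, sR=8/13; mL=40/41, mR=-96/533; mL+mR=424/533 → advance +1; mR−mL=-616/533 → turn -1·90°
n=5: pose=(-1,6,W); sL=160/289, sR=160/241; mL=160/289, mR=3840/69649; mL+mR=42400/69649 → advance +1; mR−mL=-34720/69649 → turn -1·90°
n=6: pose=(-2,6,N); sL=80/117, sR=16/13; mL=80/117, mR=32/117; mL+mR=112/117 → advance +1; mR−mL=-16/39 → turn -1·90°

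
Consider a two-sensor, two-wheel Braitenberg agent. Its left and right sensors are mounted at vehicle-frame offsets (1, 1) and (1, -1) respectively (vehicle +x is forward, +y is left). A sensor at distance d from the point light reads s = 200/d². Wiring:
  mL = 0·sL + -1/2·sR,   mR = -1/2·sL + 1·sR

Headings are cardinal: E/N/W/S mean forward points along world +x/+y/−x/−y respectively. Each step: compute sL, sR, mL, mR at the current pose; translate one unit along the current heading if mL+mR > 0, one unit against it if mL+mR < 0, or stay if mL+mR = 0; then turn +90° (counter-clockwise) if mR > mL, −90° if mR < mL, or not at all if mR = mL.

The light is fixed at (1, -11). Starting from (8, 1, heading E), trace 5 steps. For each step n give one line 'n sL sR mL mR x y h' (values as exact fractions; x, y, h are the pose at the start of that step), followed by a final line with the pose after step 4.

0 200/233 40/37 -20/37 5620/8621 8 1 E
1 100/109 4/5 -2/5 186/545 9 1 N
2 200/149 200/193 -100/193 10500/28757 9 0 W
3 1 50/41 -25/41 59/82 10 0 S
4 200/221 200/181 -100/181 26100/40001 10 -1 E
final 11 -1 N

n=0: pose=(8,1,E); sL=200/233, sR=40/37; mL=-20/37, mR=5620/8621; mL+mR=960/8621 → advance +1; mR−mL=10280/8621 → turn +1·90°
n=1: pose=(9,1,N); sL=100/109, sR=4/5; mL=-2/5, mR=186/545; mL+mR=-32/545 → advance -1; mR−mL=404/545 → turn +1·90°
n=2: pose=(9,0,W); sL=200/149, sR=200/193; mL=-100/193, mR=10500/28757; mL+mR=-4400/28757 → advance -1; mR−mL=25400/28757 → turn +1·90°
n=3: pose=(10,0,S); sL=1, sR=50/41; mL=-25/41, mR=59/82; mL+mR=9/82 → advance +1; mR−mL=109/82 → turn +1·90°
n=4: pose=(10,-1,E); sL=200/221, sR=200/181; mL=-100/181, mR=26100/40001; mL+mR=4000/40001 → advance +1; mR−mL=48200/40001 → turn +1·90°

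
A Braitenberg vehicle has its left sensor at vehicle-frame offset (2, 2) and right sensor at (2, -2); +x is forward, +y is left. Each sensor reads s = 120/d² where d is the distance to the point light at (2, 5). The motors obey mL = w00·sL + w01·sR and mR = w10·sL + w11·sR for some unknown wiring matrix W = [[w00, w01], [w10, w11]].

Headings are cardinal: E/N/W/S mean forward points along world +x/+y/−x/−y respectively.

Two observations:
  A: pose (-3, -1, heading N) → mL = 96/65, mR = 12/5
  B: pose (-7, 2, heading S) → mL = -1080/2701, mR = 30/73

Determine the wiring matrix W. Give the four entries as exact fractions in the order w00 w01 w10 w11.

obs A: pose=(-3,-1,N) → sL=24/13, sR=24/5, mL=96/65, mR=12/5
obs B: pose=(-7,2,S) → sL=60/37, sR=60/73, mL=-1080/2701, mR=30/73
sensor matrix S = [[24/13, 24/5], [60/37, 60/73]]; det S = -220032/35113
solve [mL_A; mL_B] = S·[w00; w01] and [mR_A; mR_B] = S·[w10; w11]:
  w00 = -1/2, w01 = 1/2, w10 = 0, w11 = 1/2

-1/2 1/2 0 1/2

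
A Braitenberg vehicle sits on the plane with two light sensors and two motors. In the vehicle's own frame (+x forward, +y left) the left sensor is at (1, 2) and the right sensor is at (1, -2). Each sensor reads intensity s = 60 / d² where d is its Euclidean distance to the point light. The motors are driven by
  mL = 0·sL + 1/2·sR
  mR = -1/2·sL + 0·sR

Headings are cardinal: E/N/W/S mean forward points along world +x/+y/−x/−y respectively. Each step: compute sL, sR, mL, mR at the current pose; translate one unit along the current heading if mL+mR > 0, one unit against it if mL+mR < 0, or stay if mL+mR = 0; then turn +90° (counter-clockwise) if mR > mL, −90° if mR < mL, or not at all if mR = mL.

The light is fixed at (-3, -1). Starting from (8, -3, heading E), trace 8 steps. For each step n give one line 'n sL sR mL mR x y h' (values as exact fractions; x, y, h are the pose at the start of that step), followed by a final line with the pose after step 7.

n=0: pose=(8,-3,E); sL=5/12, sR=3/8; mL=3/16, mR=-5/24; mL+mR=-1/48 → advance -1; mR−mL=-19/48 → turn -1·90°
n=1: pose=(7,-3,S); sL=20/51, sR=60/73; mL=30/73, mR=-10/51; mL+mR=800/3723 → advance +1; mR−mL=-2260/3723 → turn -1·90°
n=2: pose=(7,-4,W); sL=30/53, sR=30/41; mL=15/41, mR=-15/53; mL+mR=180/2173 → advance +1; mR−mL=-1410/2173 → turn -1·90°
n=3: pose=(6,-4,N); sL=60/53, sR=12/25; mL=6/25, mR=-30/53; mL+mR=-432/1325 → advance -1; mR−mL=-1068/1325 → turn -1·90°
n=4: pose=(6,-5,E); sL=15/26, sR=15/34; mL=15/68, mR=-15/52; mL+mR=-15/221 → advance -1; mR−mL=-225/442 → turn -1·90°
n=5: pose=(5,-5,S); sL=12/25, sR=60/61; mL=30/61, mR=-6/25; mL+mR=384/1525 → advance +1; mR−mL=-1116/1525 → turn -1·90°
n=6: pose=(5,-6,W); sL=30/49, sR=30/29; mL=15/29, mR=-15/49; mL+mR=300/1421 → advance +1; mR−mL=-1170/1421 → turn -1·90°
n=7: pose=(4,-6,N); sL=60/41, sR=60/97; mL=30/97, mR=-30/41; mL+mR=-1680/3977 → advance -1; mR−mL=-4140/3977 → turn -1·90°

0 5/12 3/8 3/16 -5/24 8 -3 E
1 20/51 60/73 30/73 -10/51 7 -3 S
2 30/53 30/41 15/41 -15/53 7 -4 W
3 60/53 12/25 6/25 -30/53 6 -4 N
4 15/26 15/34 15/68 -15/52 6 -5 E
5 12/25 60/61 30/61 -6/25 5 -5 S
6 30/49 30/29 15/29 -15/49 5 -6 W
7 60/41 60/97 30/97 -30/41 4 -6 N
final 4 -7 E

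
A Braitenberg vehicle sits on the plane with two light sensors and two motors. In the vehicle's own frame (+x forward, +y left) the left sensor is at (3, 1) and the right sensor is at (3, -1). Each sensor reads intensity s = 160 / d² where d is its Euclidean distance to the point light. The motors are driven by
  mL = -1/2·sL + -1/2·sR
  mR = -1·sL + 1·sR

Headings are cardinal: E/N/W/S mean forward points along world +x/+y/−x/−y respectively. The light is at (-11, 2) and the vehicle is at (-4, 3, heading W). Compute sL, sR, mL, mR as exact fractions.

10 8 -9 -2

left sensor world pos  = (-7, 2); dL² = 16
right sensor world pos = (-7, 4); dR² = 20
sL = 160/16 = 10
sR = 160/20 = 8
mL = -1/2·sL + -1/2·sR = -9
mR = -1·sL + 1·sR = -2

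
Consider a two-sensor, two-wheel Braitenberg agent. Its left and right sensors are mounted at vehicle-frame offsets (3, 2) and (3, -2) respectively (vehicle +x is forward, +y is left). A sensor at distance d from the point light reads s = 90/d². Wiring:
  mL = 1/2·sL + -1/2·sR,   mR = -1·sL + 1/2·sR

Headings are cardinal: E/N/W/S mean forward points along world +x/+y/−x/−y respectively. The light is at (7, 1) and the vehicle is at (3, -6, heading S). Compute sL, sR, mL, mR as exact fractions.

45/52 45/68 45/442 -945/1768

left sensor world pos  = (5, -9); dL² = 104
right sensor world pos = (1, -9); dR² = 136
sL = 90/104 = 45/52
sR = 90/136 = 45/68
mL = 1/2·sL + -1/2·sR = 45/442
mR = -1·sL + 1/2·sR = -945/1768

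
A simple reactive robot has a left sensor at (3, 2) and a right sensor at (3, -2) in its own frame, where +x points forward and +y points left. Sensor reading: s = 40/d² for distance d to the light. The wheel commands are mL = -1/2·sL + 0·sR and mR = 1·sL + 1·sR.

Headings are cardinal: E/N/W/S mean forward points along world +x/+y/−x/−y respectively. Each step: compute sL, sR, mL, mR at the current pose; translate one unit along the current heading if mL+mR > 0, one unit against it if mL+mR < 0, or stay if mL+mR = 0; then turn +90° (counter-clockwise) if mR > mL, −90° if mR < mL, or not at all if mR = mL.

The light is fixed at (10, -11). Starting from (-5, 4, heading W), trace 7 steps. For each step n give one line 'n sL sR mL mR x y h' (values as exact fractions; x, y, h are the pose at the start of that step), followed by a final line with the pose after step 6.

n=0: pose=(-5,4,W); sL=40/493, sR=40/613; mL=-20/493, mR=44240/302209; mL+mR=31980/302209 → advance +1; mR−mL=56500/302209 → turn +1·90°
n=1: pose=(-6,4,S); sL=2/17, sR=10/117; mL=-1/17, mR=404/1989; mL+mR=287/1989 → advance +1; mR−mL=521/1989 → turn +1·90°
n=2: pose=(-6,3,E); sL=8/85, sR=40/313; mL=-4/85, mR=5904/26605; mL+mR=4652/26605 → advance +1; mR−mL=7156/26605 → turn +1·90°
n=3: pose=(-5,3,N); sL=20/289, sR=20/229; mL=-10/289, mR=10360/66181; mL+mR=8070/66181 → advance +1; mR−mL=12650/66181 → turn +1·90°
n=4: pose=(-5,4,W); sL=40/493, sR=40/613; mL=-20/493, mR=44240/302209; mL+mR=31980/302209 → advance +1; mR−mL=56500/302209 → turn +1·90°
n=5: pose=(-6,4,S); sL=2/17, sR=10/117; mL=-1/17, mR=404/1989; mL+mR=287/1989 → advance +1; mR−mL=521/1989 → turn +1·90°
n=6: pose=(-6,3,E); sL=8/85, sR=40/313; mL=-4/85, mR=5904/26605; mL+mR=4652/26605 → advance +1; mR−mL=7156/26605 → turn +1·90°

0 40/493 40/613 -20/493 44240/302209 -5 4 W
1 2/17 10/117 -1/17 404/1989 -6 4 S
2 8/85 40/313 -4/85 5904/26605 -6 3 E
3 20/289 20/229 -10/289 10360/66181 -5 3 N
4 40/493 40/613 -20/493 44240/302209 -5 4 W
5 2/17 10/117 -1/17 404/1989 -6 4 S
6 8/85 40/313 -4/85 5904/26605 -6 3 E
final -5 3 N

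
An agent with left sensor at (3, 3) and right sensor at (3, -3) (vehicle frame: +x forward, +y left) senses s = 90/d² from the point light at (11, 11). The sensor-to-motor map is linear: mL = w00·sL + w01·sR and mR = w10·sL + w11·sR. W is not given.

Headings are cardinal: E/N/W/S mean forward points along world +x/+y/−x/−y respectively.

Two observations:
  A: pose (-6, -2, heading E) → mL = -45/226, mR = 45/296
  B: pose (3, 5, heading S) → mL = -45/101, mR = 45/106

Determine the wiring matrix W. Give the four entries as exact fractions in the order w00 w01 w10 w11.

0 -1 1/2 0

obs A: pose=(-6,-2,E) → sL=45/148, sR=45/226, mL=-45/226, mR=45/296
obs B: pose=(3,5,S) → sL=45/53, sR=45/101, mL=-45/101, mR=45/106
sensor matrix S = [[45/148, 45/226], [45/53, 45/101]]; det S = -3007125/89523572
solve [mL_A; mL_B] = S·[w00; w01] and [mR_A; mR_B] = S·[w10; w11]:
  w00 = 0, w01 = -1, w10 = 1/2, w11 = 0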